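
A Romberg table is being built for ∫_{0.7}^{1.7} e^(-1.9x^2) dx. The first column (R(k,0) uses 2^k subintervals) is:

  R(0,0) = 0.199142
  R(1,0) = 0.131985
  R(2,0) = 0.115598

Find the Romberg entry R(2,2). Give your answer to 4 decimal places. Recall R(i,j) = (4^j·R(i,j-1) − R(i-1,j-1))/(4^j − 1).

Richardson extrapolation on the trapezoidal column (denominator 4−1=3):
R(1,1) = (4·0.131985 − 0.199142) / 3 = 0.109599
R(2,1) = 0.115598 + (0.115598 − 0.131985)/3 = 0.110136
R(2,2) = (16·0.110136 − 0.109599) / 15 = 0.110172

0.1102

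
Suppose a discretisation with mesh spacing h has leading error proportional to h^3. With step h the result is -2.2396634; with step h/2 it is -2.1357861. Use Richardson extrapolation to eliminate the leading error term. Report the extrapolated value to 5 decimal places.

-2.12095

The leading error scales as h^3; refining by a factor of 2 reduces it by 2^3 = 8.
Extrapolated value = (8·A(h/2) − A(h)) / (8 − 1)
= (8·(-2.1357861) − (-2.2396634)) / 7
= -14.8466254 / 7 = -2.1209465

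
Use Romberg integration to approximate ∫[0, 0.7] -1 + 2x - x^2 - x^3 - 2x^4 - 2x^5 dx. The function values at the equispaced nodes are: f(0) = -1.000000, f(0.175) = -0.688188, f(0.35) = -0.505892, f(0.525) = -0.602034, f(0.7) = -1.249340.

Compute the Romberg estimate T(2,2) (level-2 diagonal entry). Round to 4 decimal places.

-0.4908

T(0,0) (trapezoid, 1 panel, h=0.7000): -0.787269
T(1,0) (trapezoid, 2 panels, h=0.3500): -0.570697
T(2,0) (trapezoid, 4 panels, h=0.1750): -0.511137
T(1,1) = -0.570697 + (-0.570697 − (-0.787269))/3 = -0.498506
T(2,1) = -0.511137 + (-0.511137 − (-0.570697))/3 = -0.491284
T(2,2) = -0.491284 + (-0.491284 − (-0.498506))/15 = -0.490803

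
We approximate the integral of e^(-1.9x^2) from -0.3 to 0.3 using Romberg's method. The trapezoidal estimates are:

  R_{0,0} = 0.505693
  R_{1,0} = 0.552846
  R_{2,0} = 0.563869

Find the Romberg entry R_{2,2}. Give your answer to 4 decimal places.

Richardson extrapolation on the trapezoidal column (denominator 4−1=3):
R_{1,1} = 0.552846 + (0.552846 − 0.505693)/3 = 0.568564
R_{2,1} = 0.563869 + (0.563869 − 0.552846)/3 = 0.567543
R_{2,2} = 0.567543 + (0.567543 − 0.568564)/15 = 0.567475

0.5675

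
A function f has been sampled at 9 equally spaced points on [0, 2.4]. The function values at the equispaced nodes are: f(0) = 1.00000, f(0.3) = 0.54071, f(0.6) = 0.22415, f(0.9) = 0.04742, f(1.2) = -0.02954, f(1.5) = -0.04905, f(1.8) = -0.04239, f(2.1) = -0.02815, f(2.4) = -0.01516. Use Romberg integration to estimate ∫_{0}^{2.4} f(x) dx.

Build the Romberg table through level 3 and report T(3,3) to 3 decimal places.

T(0,0) (trapezoid, 1 panel, h=2.4000): 1.18181
T(1,0) (trapezoid, 2 panels, h=1.2000): 0.55546
T(2,0) (trapezoid, 4 panels, h=0.6000): 0.38678
T(3,0) (trapezoid, 8 panels, h=0.3000): 0.34667
T(1,1) = 0.55546 + (0.55546 − 1.18181)/3 = 0.34668
T(2,1) = 0.38678 + (0.38678 − 0.55546)/3 = 0.33055
T(3,1) = 0.34667 + (0.34667 − 0.38678)/3 = 0.33330
T(2,2) = 0.33055 + (0.33055 − 0.34668)/15 = 0.32947
T(3,2) = 0.33330 + (0.33330 − 0.33055)/15 = 0.33348
T(3,3) = 0.33348 + (0.33348 − 0.32947)/63 = 0.33354

0.334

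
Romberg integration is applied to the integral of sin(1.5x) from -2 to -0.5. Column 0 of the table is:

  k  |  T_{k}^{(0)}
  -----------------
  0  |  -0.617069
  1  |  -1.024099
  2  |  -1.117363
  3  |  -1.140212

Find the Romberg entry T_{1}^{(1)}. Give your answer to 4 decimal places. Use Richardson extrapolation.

Richardson extrapolation on the trapezoidal column (denominator 4−1=3):
T_{1}^{(1)} = (4·(-1.024099) − (-0.617069)) / 3 = -1.159776

-1.1598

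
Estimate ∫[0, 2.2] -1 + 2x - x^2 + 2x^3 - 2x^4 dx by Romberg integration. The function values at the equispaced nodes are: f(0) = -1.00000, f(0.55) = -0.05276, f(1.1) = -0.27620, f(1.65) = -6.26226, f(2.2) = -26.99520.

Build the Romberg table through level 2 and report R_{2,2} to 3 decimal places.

R_{0,0} (trapezoid, 1 panel, h=2.2000): -30.79472
R_{1,0} (trapezoid, 2 panels, h=1.1000): -15.70118
R_{2,0} (trapezoid, 4 panels, h=0.5500): -11.32385
R_{1,1} = -15.70118 + (-15.70118 − (-30.79472))/3 = -10.67000
R_{2,1} = -11.32385 + (-11.32385 − (-15.70118))/3 = -9.86474
R_{2,2} = -9.86474 + (-9.86474 − (-10.67000))/15 = -9.81106

-9.811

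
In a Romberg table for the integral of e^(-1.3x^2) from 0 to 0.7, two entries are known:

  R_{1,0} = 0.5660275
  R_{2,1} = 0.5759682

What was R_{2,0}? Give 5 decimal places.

0.57348

From R_{2,1} = (4·R_{2,0} − R_{1,0})/3, solve for R_{2,0}:
4·R_{2,0} = 3·0.5759682 + 0.5660275 = 2.2939321
R_{2,0} = 0.5734830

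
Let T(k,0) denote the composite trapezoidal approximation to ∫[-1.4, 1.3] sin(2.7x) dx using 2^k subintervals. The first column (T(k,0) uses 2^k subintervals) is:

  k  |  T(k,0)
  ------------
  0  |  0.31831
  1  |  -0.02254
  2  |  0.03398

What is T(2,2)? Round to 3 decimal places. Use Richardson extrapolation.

0.065

T(1,1) = (4·(-0.02254) − 0.31831) / 3 = -0.13616
T(2,1) = 0.03398 + (0.03398 − (-0.02254))/3 = 0.05282
T(2,2) = (16·0.05282 − (-0.13616)) / 15 = 0.06542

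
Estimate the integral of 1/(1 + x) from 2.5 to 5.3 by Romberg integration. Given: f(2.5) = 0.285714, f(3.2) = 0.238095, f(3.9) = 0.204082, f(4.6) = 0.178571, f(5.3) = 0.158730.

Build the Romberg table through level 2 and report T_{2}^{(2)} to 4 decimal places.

0.5878

T_{0}^{(0)} (trapezoid, 1 panel, h=2.8000): 0.622222
T_{1}^{(0)} (trapezoid, 2 panels, h=1.4000): 0.596826
T_{2}^{(0)} (trapezoid, 4 panels, h=0.7000): 0.590079
T_{1}^{(1)} = 0.596826 + (0.596826 − 0.622222)/3 = 0.588361
T_{2}^{(1)} = 0.590079 + (0.590079 − 0.596826)/3 = 0.587830
T_{2}^{(2)} = 0.587830 + (0.587830 − 0.588361)/15 = 0.587795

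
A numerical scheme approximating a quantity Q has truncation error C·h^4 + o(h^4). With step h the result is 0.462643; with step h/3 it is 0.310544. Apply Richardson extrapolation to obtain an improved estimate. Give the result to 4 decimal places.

0.3086

The leading error scales as h^4; refining by a factor of 3 reduces it by 3^4 = 81.
Extrapolated value = (81·A(h/3) − A(h)) / (81 − 1)
= (81·0.310544 − 0.462643) / 80
= 24.691421 / 80 = 0.308643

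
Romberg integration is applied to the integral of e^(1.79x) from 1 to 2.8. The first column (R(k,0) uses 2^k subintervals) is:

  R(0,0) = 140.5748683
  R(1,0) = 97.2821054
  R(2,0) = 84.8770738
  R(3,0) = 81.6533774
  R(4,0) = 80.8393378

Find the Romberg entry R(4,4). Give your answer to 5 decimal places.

80.56726

Richardson extrapolation on the trapezoidal column (denominator 4−1=3):
R(1,1) = 97.2821054 + (97.2821054 − 140.5748683)/3 = 82.8511844
R(2,1) = (4·84.8770738 − 97.2821054) / 3 = 80.7420633
R(3,1) = 81.6533774 + (81.6533774 − 84.8770738)/3 = 80.5788119
R(4,1) = 80.8393378 + (80.8393378 − 81.6533774)/3 = 80.5679913
R(2,2) = 80.7420633 + (80.7420633 − 82.8511844)/15 = 80.6014552
R(3,2) = 80.5788119 + (80.5788119 − 80.7420633)/15 = 80.5679285
R(4,2) = 80.5679913 + (80.5679913 − 80.5788119)/15 = 80.5672699
R(3,3) = 80.5679285 + (80.5679285 − 80.6014552)/63 = 80.5673963
R(4,3) = 80.5672699 + (80.5672699 − 80.5679285)/63 = 80.5672594
R(4,4) = 80.5672594 + (80.5672594 − 80.5673963)/255 = 80.5672589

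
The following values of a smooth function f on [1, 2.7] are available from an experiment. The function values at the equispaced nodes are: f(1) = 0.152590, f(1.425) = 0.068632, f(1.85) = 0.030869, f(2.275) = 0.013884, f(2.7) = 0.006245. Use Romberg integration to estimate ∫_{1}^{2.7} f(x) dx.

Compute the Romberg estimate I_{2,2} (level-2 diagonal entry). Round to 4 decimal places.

0.0779

I_{0,0} (trapezoid, 1 panel, h=1.7000): 0.135010
I_{1,0} (trapezoid, 2 panels, h=0.8500): 0.093744
I_{2,0} (trapezoid, 4 panels, h=0.4250): 0.081941
I_{1,1} = 0.093744 + (0.093744 − 0.135010)/3 = 0.079989
I_{2,1} = 0.081941 + (0.081941 − 0.093744)/3 = 0.078007
I_{2,2} = 0.078007 + (0.078007 − 0.079989)/15 = 0.077875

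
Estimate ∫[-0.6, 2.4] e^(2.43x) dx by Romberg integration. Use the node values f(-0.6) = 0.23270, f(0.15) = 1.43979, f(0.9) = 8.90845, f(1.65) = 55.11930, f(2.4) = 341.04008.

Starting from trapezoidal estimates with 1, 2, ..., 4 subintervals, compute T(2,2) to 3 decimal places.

143.523

T(0,0) (trapezoid, 1 panel, h=3.0000): 511.90917
T(1,0) (trapezoid, 2 panels, h=1.5000): 269.31726
T(2,0) (trapezoid, 4 panels, h=0.7500): 177.07795
T(1,1) = 269.31726 + (269.31726 − 511.90917)/3 = 188.45329
T(2,1) = 177.07795 + (177.07795 − 269.31726)/3 = 146.33151
T(2,2) = 146.33151 + (146.33151 − 188.45329)/15 = 143.52339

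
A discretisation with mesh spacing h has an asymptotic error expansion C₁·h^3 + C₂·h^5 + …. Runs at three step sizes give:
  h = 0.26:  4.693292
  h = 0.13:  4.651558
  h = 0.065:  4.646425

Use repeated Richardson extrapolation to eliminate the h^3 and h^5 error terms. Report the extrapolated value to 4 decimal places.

First eliminate the h^3 term (factor 2^3 = 8):
  B₁ = (8·4.651558 − 4.693292)/7 = 4.645596
  B₂ = (8·4.646425 − 4.651558)/7 = 4.645692
Then eliminate the h^5 term (factor 2^5 = 32):
  (32·4.645692 − 4.645596)/31 = 4.645695

4.6457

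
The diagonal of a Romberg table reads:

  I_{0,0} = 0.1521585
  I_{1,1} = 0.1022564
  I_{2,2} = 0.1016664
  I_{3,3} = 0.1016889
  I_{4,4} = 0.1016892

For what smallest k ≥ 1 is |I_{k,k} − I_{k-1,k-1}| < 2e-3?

|I_{1,1} − I_{0,0}| = 0.0499021 ≥ 2e-3
|I_{2,2} − I_{1,1}| = 0.0005900 < 2e-3

k = 2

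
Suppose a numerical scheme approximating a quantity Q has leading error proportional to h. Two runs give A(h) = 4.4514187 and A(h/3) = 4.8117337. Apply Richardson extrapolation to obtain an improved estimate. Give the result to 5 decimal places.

The leading error scales as h; refining by a factor of 3 reduces it by 3^1 = 3.
Extrapolated value = (3·A(h/3) − A(h)) / (3 − 1)
= (3·4.8117337 − 4.4514187) / 2
= 9.9837824 / 2 = 4.9918912

4.99189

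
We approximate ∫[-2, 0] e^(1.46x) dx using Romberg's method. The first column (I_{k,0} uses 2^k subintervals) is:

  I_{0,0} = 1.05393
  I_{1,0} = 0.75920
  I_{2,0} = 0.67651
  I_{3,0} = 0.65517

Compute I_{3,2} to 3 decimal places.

Richardson extrapolation on the trapezoidal column (denominator 4−1=3):
I_{2,1} = (4·0.67651 − 0.75920) / 3 = 0.64895
I_{3,1} = (4·0.65517 − 0.67651) / 3 = 0.64806
I_{3,2} = (16·0.64806 − 0.64895) / 15 = 0.64800

0.648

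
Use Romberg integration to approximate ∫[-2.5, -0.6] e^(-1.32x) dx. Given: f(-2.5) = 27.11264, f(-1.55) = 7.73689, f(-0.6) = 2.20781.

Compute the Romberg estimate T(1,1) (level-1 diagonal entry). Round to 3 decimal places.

T(0,0) (trapezoid, 1 panel, h=1.9000): 27.85443
T(1,0) (trapezoid, 2 panels, h=0.9500): 21.27726
T(1,1) = 21.27726 + (21.27726 − 27.85443)/3 = 19.08487

19.085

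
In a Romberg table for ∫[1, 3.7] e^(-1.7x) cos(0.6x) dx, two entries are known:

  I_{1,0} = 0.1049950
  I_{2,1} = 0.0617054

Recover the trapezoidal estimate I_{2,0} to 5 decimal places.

From I_{2,1} = (4·I_{2,0} − I_{1,0})/3, solve for I_{2,0}:
4·I_{2,0} = 3·0.0617054 + 0.1049950 = 0.2901112
I_{2,0} = 0.0725278

0.07253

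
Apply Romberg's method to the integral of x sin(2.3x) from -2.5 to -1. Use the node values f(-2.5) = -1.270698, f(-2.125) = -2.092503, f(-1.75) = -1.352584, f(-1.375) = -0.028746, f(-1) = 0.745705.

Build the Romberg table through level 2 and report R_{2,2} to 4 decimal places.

-1.4631

R_{0,0} (trapezoid, 1 panel, h=1.5000): -0.393745
R_{1,0} (trapezoid, 2 panels, h=0.7500): -1.211310
R_{2,0} (trapezoid, 4 panels, h=0.3750): -1.401124
R_{1,1} = -1.211310 + (-1.211310 − (-0.393745))/3 = -1.483832
R_{2,1} = -1.401124 + (-1.401124 − (-1.211310))/3 = -1.464395
R_{2,2} = -1.464395 + (-1.464395 − (-1.483832))/15 = -1.463099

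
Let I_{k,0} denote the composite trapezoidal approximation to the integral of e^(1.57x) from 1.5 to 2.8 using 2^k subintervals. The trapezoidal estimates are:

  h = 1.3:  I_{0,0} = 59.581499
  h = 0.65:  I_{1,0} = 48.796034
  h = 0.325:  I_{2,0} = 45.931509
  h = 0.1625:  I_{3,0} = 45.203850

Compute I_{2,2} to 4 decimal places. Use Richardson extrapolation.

I_{1,1} = 48.796034 + (48.796034 − 59.581499)/3 = 45.200879
I_{2,1} = 45.931509 + (45.931509 − 48.796034)/3 = 44.976667
I_{2,2} = (16·44.976667 − 45.200879) / 15 = 44.961720

44.9617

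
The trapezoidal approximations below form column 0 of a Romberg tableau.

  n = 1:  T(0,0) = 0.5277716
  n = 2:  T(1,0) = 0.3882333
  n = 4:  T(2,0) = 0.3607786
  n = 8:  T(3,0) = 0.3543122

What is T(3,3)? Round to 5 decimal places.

Richardson extrapolation on the trapezoidal column (denominator 4−1=3):
T(1,1) = 0.3882333 + (0.3882333 − 0.5277716)/3 = 0.3417205
T(2,1) = (4·0.3607786 − 0.3882333) / 3 = 0.3516270
T(3,1) = 0.3543122 + (0.3543122 − 0.3607786)/3 = 0.3521567
T(2,2) = (16·0.3516270 − 0.3417205) / 15 = 0.3522874
T(3,2) = (16·0.3521567 − 0.3516270) / 15 = 0.3521920
T(3,3) = (64·0.3521920 − 0.3522874) / 63 = 0.3521905
(Column j=1 coincides with Simpson's rule on the same nodes.)

0.35219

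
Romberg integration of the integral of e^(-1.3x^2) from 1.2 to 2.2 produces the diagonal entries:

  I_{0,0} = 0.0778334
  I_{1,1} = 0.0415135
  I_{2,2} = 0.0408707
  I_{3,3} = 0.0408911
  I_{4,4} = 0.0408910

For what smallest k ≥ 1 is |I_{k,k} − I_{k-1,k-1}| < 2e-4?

|I_{1,1} − I_{0,0}| = 0.0363199 ≥ 2e-4
|I_{2,2} − I_{1,1}| = 0.0006428 ≥ 2e-4
|I_{3,3} − I_{2,2}| = 0.0000204 < 2e-4

k = 3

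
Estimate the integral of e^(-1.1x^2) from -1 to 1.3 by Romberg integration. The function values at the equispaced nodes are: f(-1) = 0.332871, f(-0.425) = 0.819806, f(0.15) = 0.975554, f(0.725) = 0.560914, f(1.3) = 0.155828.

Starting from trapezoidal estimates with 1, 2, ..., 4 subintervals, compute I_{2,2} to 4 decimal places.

1.5157

I_{0,0} (trapezoid, 1 panel, h=2.3000): 0.562004
I_{1,0} (trapezoid, 2 panels, h=1.1500): 1.402889
I_{2,0} (trapezoid, 4 panels, h=0.5750): 1.495359
I_{1,1} = 1.402889 + (1.402889 − 0.562004)/3 = 1.683184
I_{2,1} = 1.495359 + (1.495359 − 1.402889)/3 = 1.526182
I_{2,2} = 1.526182 + (1.526182 − 1.683184)/15 = 1.515715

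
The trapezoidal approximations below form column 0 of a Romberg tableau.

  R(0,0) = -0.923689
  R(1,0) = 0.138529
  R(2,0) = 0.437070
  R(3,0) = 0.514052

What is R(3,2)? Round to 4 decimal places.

0.5399

Richardson extrapolation on the trapezoidal column (denominator 4−1=3):
R(2,1) = 0.437070 + (0.437070 − 0.138529)/3 = 0.536584
R(3,1) = (4·0.514052 − 0.437070) / 3 = 0.539713
R(3,2) = (16·0.539713 − 0.536584) / 15 = 0.539922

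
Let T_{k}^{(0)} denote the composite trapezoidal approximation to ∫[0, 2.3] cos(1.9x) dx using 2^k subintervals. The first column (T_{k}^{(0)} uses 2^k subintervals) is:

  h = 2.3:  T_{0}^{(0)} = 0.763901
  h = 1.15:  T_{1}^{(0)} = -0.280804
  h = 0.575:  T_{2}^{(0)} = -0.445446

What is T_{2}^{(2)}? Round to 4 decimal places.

T_{1}^{(1)} = (4·(-0.280804) − 0.763901) / 3 = -0.629039
T_{2}^{(1)} = -0.445446 + (-0.445446 − (-0.280804))/3 = -0.500327
T_{2}^{(2)} = (16·(-0.500327) − (-0.629039)) / 15 = -0.491746

-0.4917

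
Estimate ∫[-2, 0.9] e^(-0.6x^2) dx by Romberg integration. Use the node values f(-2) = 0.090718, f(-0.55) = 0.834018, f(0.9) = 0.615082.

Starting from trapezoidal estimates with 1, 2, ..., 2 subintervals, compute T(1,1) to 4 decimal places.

1.9536

T(0,0) (trapezoid, 1 panel, h=2.9000): 1.023410
T(1,0) (trapezoid, 2 panels, h=1.4500): 1.721031
T(1,1) = 1.721031 + (1.721031 − 1.023410)/3 = 1.953571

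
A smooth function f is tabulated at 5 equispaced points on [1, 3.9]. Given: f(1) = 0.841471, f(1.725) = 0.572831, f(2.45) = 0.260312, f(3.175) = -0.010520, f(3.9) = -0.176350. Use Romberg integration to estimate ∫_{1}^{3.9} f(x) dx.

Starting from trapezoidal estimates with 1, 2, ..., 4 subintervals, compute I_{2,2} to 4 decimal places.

0.8305

I_{0,0} (trapezoid, 1 panel, h=2.9000): 0.964425
I_{1,0} (trapezoid, 2 panels, h=1.4500): 0.859665
I_{2,0} (trapezoid, 4 panels, h=0.7250): 0.837508
I_{1,1} = 0.859665 + (0.859665 − 0.964425)/3 = 0.824745
I_{2,1} = 0.837508 + (0.837508 − 0.859665)/3 = 0.830122
I_{2,2} = 0.830122 + (0.830122 − 0.824745)/15 = 0.830480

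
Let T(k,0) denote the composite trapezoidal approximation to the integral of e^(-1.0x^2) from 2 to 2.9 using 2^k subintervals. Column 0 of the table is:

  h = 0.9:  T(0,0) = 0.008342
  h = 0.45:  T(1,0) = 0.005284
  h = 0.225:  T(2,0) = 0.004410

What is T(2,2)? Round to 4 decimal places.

0.0041

T(1,1) = 0.005284 + (0.005284 − 0.008342)/3 = 0.004265
T(2,1) = 0.004410 + (0.004410 − 0.005284)/3 = 0.004119
T(2,2) = 0.004119 + (0.004119 − 0.004265)/15 = 0.004109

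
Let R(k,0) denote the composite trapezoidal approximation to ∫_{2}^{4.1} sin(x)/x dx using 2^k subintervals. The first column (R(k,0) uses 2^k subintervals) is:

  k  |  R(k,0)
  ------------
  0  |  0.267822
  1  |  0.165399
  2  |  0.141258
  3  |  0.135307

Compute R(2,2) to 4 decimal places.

Richardson extrapolation on the trapezoidal column (denominator 4−1=3):
R(1,1) = (4·0.165399 − 0.267822) / 3 = 0.131258
R(2,1) = 0.141258 + (0.141258 − 0.165399)/3 = 0.133211
R(2,2) = 0.133211 + (0.133211 − 0.131258)/15 = 0.133341

0.1333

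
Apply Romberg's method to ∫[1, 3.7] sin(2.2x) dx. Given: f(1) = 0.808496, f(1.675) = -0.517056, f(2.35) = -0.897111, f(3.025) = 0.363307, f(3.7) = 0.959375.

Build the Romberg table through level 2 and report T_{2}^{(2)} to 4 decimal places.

T_{0}^{(0)} (trapezoid, 1 panel, h=2.7000): 2.386626
T_{1}^{(0)} (trapezoid, 2 panels, h=1.3500): -0.017787
T_{2}^{(0)} (trapezoid, 4 panels, h=0.6750): -0.112674
T_{1}^{(1)} = -0.017787 + (-0.017787 − 2.386626)/3 = -0.819258
T_{2}^{(1)} = -0.112674 + (-0.112674 − (-0.017787))/3 = -0.144303
T_{2}^{(2)} = -0.144303 + (-0.144303 − (-0.819258))/15 = -0.099306

-0.0993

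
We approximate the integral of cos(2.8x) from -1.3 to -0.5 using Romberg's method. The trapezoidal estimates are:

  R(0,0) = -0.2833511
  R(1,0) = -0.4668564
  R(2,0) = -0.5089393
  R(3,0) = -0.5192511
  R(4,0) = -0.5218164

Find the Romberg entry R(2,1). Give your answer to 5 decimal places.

Richardson extrapolation on the trapezoidal column (denominator 4−1=3):
R(2,1) = (4·(-0.5089393) − (-0.4668564)) / 3 = -0.5229669

-0.52297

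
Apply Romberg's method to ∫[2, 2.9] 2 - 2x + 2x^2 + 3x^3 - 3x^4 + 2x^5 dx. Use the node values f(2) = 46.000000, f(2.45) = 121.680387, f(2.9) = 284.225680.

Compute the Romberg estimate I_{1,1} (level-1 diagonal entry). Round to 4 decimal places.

122.5421

I_{0,0} (trapezoid, 1 panel, h=0.9000): 148.601556
I_{1,0} (trapezoid, 2 panels, h=0.4500): 129.056952
I_{1,1} = 129.056952 + (129.056952 − 148.601556)/3 = 122.542084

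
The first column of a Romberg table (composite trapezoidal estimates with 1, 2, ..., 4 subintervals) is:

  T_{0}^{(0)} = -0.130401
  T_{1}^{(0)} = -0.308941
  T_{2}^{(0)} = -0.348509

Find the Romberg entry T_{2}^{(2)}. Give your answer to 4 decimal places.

Richardson extrapolation on the trapezoidal column (denominator 4−1=3):
T_{1}^{(1)} = -0.308941 + (-0.308941 − (-0.130401))/3 = -0.368454
T_{2}^{(1)} = -0.348509 + (-0.348509 − (-0.308941))/3 = -0.361698
T_{2}^{(2)} = -0.361698 + (-0.361698 − (-0.368454))/15 = -0.361248

-0.3612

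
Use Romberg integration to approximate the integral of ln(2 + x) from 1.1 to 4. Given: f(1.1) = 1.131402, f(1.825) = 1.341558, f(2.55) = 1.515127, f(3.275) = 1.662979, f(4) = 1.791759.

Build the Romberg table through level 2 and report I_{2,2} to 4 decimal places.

4.3432

I_{0,0} (trapezoid, 1 panel, h=2.9000): 4.238583
I_{1,0} (trapezoid, 2 panels, h=1.4500): 4.316226
I_{2,0} (trapezoid, 4 panels, h=0.7250): 4.336402
I_{1,1} = 4.316226 + (4.316226 − 4.238583)/3 = 4.342107
I_{2,1} = 4.336402 + (4.336402 − 4.316226)/3 = 4.343127
I_{2,2} = 4.343127 + (4.343127 − 4.342107)/15 = 4.343195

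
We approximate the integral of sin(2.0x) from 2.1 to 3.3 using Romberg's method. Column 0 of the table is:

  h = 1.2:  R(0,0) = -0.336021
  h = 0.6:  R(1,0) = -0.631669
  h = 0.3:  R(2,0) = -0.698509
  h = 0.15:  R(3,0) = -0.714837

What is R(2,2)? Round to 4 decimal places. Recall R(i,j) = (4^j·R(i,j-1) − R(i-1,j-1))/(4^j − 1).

R(1,1) = -0.631669 + (-0.631669 − (-0.336021))/3 = -0.730218
R(2,1) = -0.698509 + (-0.698509 − (-0.631669))/3 = -0.720789
R(2,2) = -0.720789 + (-0.720789 − (-0.730218))/15 = -0.720160
(Column j=1 coincides with Simpson's rule on the same nodes.)

-0.7202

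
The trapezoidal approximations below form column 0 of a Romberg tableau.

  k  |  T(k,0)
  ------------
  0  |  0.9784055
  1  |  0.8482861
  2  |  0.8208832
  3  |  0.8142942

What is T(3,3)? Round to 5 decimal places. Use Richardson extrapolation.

0.81212

Richardson extrapolation on the trapezoidal column (denominator 4−1=3):
T(1,1) = 0.8482861 + (0.8482861 − 0.9784055)/3 = 0.8049130
T(2,1) = (4·0.8208832 − 0.8482861) / 3 = 0.8117489
T(3,1) = 0.8142942 + (0.8142942 − 0.8208832)/3 = 0.8120979
T(2,2) = (16·0.8117489 − 0.8049130) / 15 = 0.8122046
T(3,2) = (16·0.8120979 − 0.8117489) / 15 = 0.8121212
T(3,3) = 0.8121212 + (0.8121212 − 0.8122046)/63 = 0.8121199
(Column j=1 coincides with Simpson's rule on the same nodes.)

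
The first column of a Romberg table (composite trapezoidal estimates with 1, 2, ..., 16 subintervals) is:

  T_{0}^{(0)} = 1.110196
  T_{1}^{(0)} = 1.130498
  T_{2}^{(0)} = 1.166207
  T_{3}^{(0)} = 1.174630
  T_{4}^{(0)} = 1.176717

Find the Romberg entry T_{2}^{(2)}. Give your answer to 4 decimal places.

T_{1}^{(1)} = 1.130498 + (1.130498 − 1.110196)/3 = 1.137265
T_{2}^{(1)} = (4·1.166207 − 1.130498) / 3 = 1.178110
T_{2}^{(2)} = 1.178110 + (1.178110 − 1.137265)/15 = 1.180833

1.1808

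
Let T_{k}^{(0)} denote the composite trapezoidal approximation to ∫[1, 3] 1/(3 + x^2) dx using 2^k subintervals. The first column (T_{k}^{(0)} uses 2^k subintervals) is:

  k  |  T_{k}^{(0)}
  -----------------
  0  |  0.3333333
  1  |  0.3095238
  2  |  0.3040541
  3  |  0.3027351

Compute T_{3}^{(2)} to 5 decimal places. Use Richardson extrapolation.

0.30230

Richardson extrapolation on the trapezoidal column (denominator 4−1=3):
T_{2}^{(1)} = (4·0.3040541 − 0.3095238) / 3 = 0.3022309
T_{3}^{(1)} = (4·0.3027351 − 0.3040541) / 3 = 0.3022954
T_{3}^{(2)} = 0.3022954 + (0.3022954 − 0.3022309)/15 = 0.3022997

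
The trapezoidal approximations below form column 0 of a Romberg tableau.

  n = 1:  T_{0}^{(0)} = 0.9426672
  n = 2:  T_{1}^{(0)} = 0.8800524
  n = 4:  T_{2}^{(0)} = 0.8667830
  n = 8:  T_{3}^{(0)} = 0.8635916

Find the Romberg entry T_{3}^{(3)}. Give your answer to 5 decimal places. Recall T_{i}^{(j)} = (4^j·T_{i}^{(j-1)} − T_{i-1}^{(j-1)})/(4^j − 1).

0.86254

T_{1}^{(1)} = 0.8800524 + (0.8800524 − 0.9426672)/3 = 0.8591808
T_{2}^{(1)} = (4·0.8667830 − 0.8800524) / 3 = 0.8623599
T_{3}^{(1)} = (4·0.8635916 − 0.8667830) / 3 = 0.8625278
T_{2}^{(2)} = (16·0.8623599 − 0.8591808) / 15 = 0.8625718
T_{3}^{(2)} = 0.8625278 + (0.8625278 − 0.8623599)/15 = 0.8625390
T_{3}^{(3)} = 0.8625390 + (0.8625390 − 0.8625718)/63 = 0.8625385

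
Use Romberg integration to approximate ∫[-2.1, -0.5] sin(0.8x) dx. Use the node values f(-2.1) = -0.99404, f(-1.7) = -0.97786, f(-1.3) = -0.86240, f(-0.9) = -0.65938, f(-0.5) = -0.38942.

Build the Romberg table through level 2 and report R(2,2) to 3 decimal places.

R(0,0) (trapezoid, 1 panel, h=1.6000): -1.10677
R(1,0) (trapezoid, 2 panels, h=0.8000): -1.24330
R(2,0) (trapezoid, 4 panels, h=0.4000): -1.27655
R(1,1) = -1.24330 + (-1.24330 − (-1.10677))/3 = -1.28881
R(2,1) = -1.27655 + (-1.27655 − (-1.24330))/3 = -1.28763
R(2,2) = -1.28763 + (-1.28763 − (-1.28881))/15 = -1.28755

-1.288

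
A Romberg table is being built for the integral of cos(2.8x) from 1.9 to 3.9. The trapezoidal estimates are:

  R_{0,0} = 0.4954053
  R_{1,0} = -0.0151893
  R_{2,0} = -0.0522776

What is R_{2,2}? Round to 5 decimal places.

-0.05659

R_{1,1} = -0.0151893 + (-0.0151893 − 0.4954053)/3 = -0.1853875
R_{2,1} = -0.0522776 + (-0.0522776 − (-0.0151893))/3 = -0.0646404
R_{2,2} = -0.0646404 + (-0.0646404 − (-0.1853875))/15 = -0.0565906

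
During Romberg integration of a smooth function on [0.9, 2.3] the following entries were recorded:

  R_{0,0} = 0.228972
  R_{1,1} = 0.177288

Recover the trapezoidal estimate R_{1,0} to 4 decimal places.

0.1902

From R_{1,1} = (4·R_{1,0} − R_{0,0})/3, solve for R_{1,0}:
4·R_{1,0} = 3·0.177288 + 0.228972 = 0.760836
R_{1,0} = 0.190209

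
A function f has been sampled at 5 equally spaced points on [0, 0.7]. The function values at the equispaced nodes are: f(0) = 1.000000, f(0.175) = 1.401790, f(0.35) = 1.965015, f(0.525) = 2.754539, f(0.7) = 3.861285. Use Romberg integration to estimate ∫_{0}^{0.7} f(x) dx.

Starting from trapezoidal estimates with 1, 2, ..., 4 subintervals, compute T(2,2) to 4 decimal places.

1.4825

T(0,0) (trapezoid, 1 panel, h=0.7000): 1.701450
T(1,0) (trapezoid, 2 panels, h=0.3500): 1.538480
T(2,0) (trapezoid, 4 panels, h=0.1750): 1.496598
T(1,1) = 1.538480 + (1.538480 − 1.701450)/3 = 1.484157
T(2,1) = 1.496598 + (1.496598 − 1.538480)/3 = 1.482637
T(2,2) = 1.482637 + (1.482637 − 1.484157)/15 = 1.482536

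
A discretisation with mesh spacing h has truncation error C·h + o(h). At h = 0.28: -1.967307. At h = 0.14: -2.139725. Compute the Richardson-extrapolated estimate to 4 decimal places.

-2.3121

The leading error scales as h; refining by a factor of 2 reduces it by 2^1 = 2.
Extrapolated value = (2·A(h/2) − A(h)) / (2 − 1)
= (2·(-2.139725) − (-1.967307)) / 1
= -2.312143 / 1 = -2.312143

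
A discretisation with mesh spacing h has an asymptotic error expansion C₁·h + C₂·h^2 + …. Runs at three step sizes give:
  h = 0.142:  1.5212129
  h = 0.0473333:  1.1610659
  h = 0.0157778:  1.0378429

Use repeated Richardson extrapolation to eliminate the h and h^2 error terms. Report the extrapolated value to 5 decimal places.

First eliminate the h term (factor 3^1 = 3):
  B₁ = (3·1.1610659 − 1.5212129)/2 = 0.9809924
  B₂ = (3·1.0378429 − 1.1610659)/2 = 0.9762314
Then eliminate the h^2 term (factor 3^2 = 9):
  (9·0.9762314 − 0.9809924)/8 = 0.9756363

0.97564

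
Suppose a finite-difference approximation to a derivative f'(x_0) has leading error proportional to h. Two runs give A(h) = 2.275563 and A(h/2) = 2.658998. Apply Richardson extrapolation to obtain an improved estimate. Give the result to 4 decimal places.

The leading error scales as h; refining by a factor of 2 reduces it by 2^1 = 2.
Extrapolated value = (2·A(h/2) − A(h)) / (2 − 1)
= (2·2.658998 − 2.275563) / 1
= 3.042433 / 1 = 3.042433

3.0424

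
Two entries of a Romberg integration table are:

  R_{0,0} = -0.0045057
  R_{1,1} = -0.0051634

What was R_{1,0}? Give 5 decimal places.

From R_{1,1} = (4·R_{1,0} − R_{0,0})/3, solve for R_{1,0}:
4·R_{1,0} = 3·(-0.0051634) + (-0.0045057) = -0.0199959
R_{1,0} = -0.0049990

-0.00500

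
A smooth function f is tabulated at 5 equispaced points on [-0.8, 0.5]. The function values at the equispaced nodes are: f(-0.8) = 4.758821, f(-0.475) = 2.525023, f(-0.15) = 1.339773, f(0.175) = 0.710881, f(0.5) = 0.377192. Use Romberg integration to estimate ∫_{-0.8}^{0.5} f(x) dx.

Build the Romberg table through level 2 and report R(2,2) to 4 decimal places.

R(0,0) (trapezoid, 1 panel, h=1.3000): 3.338408
R(1,0) (trapezoid, 2 panels, h=0.6500): 2.540057
R(2,0) (trapezoid, 4 panels, h=0.3250): 2.321697
R(1,1) = 2.540057 + (2.540057 − 3.338408)/3 = 2.273940
R(2,1) = 2.321697 + (2.321697 − 2.540057)/3 = 2.248910
R(2,2) = 2.248910 + (2.248910 − 2.273940)/15 = 2.247241

2.2472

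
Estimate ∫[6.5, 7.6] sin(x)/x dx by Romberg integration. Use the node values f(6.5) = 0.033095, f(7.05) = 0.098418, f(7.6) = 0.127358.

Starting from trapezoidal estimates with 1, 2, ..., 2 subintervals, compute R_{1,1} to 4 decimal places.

R_{0,0} (trapezoid, 1 panel, h=1.1000): 0.088249
R_{1,0} (trapezoid, 2 panels, h=0.5500): 0.098254
R_{1,1} = 0.098254 + (0.098254 − 0.088249)/3 = 0.101589

0.1016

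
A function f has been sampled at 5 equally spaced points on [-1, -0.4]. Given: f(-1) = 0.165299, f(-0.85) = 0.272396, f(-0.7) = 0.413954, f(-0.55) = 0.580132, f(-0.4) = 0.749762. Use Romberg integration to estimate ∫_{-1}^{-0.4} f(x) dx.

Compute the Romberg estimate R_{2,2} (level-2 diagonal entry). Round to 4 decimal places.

R_{0,0} (trapezoid, 1 panel, h=0.6000): 0.274518
R_{1,0} (trapezoid, 2 panels, h=0.3000): 0.261445
R_{2,0} (trapezoid, 4 panels, h=0.1500): 0.258602
R_{1,1} = 0.261445 + (0.261445 − 0.274518)/3 = 0.257087
R_{2,1} = 0.258602 + (0.258602 − 0.261445)/3 = 0.257654
R_{2,2} = 0.257654 + (0.257654 − 0.257087)/15 = 0.257692

0.2577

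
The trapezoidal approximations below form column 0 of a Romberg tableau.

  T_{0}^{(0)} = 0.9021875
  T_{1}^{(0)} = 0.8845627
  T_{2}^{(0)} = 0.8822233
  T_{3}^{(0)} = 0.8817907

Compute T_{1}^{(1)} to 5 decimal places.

T_{1}^{(1)} = (4·0.8845627 − 0.9021875) / 3 = 0.8786878

0.87869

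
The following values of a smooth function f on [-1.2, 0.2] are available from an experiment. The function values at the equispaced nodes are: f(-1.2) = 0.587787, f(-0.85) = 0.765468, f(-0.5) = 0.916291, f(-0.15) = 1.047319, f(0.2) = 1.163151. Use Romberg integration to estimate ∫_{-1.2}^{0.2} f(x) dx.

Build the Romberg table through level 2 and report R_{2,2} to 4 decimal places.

R_{0,0} (trapezoid, 1 panel, h=1.4000): 1.225657
R_{1,0} (trapezoid, 2 panels, h=0.7000): 1.254232
R_{2,0} (trapezoid, 4 panels, h=0.3500): 1.261591
R_{1,1} = 1.254232 + (1.254232 − 1.225657)/3 = 1.263757
R_{2,1} = 1.261591 + (1.261591 − 1.254232)/3 = 1.264044
R_{2,2} = 1.264044 + (1.264044 − 1.263757)/15 = 1.264063

1.2641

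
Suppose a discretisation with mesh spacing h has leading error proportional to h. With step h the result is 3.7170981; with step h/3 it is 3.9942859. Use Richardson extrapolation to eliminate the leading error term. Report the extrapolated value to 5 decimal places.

Extrapolated value = (3·A(h/3) − A(h)) / (3 − 1)
= (3·3.9942859 − 3.7170981) / 2
= 8.2657596 / 2 = 4.1328798

4.13288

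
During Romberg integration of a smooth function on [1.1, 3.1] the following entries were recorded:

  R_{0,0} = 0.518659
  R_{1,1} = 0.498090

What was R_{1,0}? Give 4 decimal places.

From R_{1,1} = (4·R_{1,0} − R_{0,0})/3, solve for R_{1,0}:
4·R_{1,0} = 3·0.498090 + 0.518659 = 2.012929
R_{1,0} = 0.503232

0.5032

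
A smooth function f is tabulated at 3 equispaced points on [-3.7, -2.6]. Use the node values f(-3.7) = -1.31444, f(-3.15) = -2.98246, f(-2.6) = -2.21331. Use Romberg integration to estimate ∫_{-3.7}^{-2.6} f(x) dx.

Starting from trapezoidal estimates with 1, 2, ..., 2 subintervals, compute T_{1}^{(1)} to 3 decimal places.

T_{0}^{(0)} (trapezoid, 1 panel, h=1.1000): -1.94026
T_{1}^{(0)} (trapezoid, 2 panels, h=0.5500): -2.61048
T_{1}^{(1)} = -2.61048 + (-2.61048 − (-1.94026))/3 = -2.83389

-2.834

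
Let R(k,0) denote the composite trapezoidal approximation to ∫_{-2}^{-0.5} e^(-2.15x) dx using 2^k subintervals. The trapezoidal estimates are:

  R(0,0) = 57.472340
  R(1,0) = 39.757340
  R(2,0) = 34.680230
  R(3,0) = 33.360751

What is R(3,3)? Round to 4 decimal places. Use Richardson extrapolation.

32.9162

Richardson extrapolation on the trapezoidal column (denominator 4−1=3):
R(1,1) = (4·39.757340 − 57.472340) / 3 = 33.852340
R(2,1) = 34.680230 + (34.680230 − 39.757340)/3 = 32.987860
R(3,1) = 33.360751 + (33.360751 − 34.680230)/3 = 32.920925
R(2,2) = 32.987860 + (32.987860 − 33.852340)/15 = 32.930228
R(3,2) = 32.920925 + (32.920925 − 32.987860)/15 = 32.916463
R(3,3) = (64·32.916463 − 32.930228) / 63 = 32.916245
(Column j=1 coincides with Simpson's rule on the same nodes.)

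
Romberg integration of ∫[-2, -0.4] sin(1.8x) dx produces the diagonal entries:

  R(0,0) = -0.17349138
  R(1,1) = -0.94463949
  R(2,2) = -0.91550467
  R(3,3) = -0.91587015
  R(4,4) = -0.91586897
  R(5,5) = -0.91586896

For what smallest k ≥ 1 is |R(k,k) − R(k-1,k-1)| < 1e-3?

k = 3

|R(1,1) − R(0,0)| = 0.77114811 ≥ 1e-3
|R(2,2) − R(1,1)| = 0.02913482 ≥ 1e-3
|R(3,3) − R(2,2)| = 0.00036548 < 1e-3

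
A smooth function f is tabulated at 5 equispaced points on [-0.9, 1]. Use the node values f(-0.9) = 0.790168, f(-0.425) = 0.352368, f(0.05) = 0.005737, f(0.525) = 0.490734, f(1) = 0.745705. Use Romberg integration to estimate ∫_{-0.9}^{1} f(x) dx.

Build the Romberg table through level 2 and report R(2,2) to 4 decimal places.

R(0,0) (trapezoid, 1 panel, h=1.9000): 1.459079
R(1,0) (trapezoid, 2 panels, h=0.9500): 0.734990
R(2,0) (trapezoid, 4 panels, h=0.4750): 0.767968
R(1,1) = 0.734990 + (0.734990 − 1.459079)/3 = 0.493627
R(2,1) = 0.767968 + (0.767968 − 0.734990)/3 = 0.778961
R(2,2) = 0.778961 + (0.778961 − 0.493627)/15 = 0.797983

0.7980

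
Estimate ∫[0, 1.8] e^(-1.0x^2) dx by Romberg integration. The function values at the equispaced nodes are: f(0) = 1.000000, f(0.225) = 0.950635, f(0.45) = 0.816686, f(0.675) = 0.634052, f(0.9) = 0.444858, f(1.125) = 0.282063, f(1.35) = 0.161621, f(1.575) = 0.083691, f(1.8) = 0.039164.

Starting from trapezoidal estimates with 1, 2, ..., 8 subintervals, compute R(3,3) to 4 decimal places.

R(0,0) (trapezoid, 1 panel, h=1.8000): 0.935248
R(1,0) (trapezoid, 2 panels, h=0.9000): 0.867996
R(2,0) (trapezoid, 4 panels, h=0.4500): 0.874236
R(3,0) (trapezoid, 8 panels, h=0.2250): 0.875967
R(1,1) = 0.867996 + (0.867996 − 0.935248)/3 = 0.845579
R(2,1) = 0.874236 + (0.874236 − 0.867996)/3 = 0.876316
R(3,1) = 0.875967 + (0.875967 − 0.874236)/3 = 0.876544
R(2,2) = 0.876316 + (0.876316 − 0.845579)/15 = 0.878365
R(3,2) = 0.876544 + (0.876544 − 0.876316)/15 = 0.876559
R(3,3) = 0.876559 + (0.876559 − 0.878365)/63 = 0.876530

0.8765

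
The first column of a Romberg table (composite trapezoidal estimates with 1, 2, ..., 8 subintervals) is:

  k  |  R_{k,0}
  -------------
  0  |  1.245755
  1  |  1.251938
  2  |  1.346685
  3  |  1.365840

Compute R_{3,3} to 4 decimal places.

1.3716

R_{1,1} = (4·1.251938 − 1.245755) / 3 = 1.253999
R_{2,1} = (4·1.346685 − 1.251938) / 3 = 1.378267
R_{3,1} = 1.365840 + (1.365840 − 1.346685)/3 = 1.372225
R_{2,2} = (16·1.378267 − 1.253999) / 15 = 1.386552
R_{3,2} = 1.372225 + (1.372225 − 1.378267)/15 = 1.371822
R_{3,3} = (64·1.371822 − 1.386552) / 63 = 1.371588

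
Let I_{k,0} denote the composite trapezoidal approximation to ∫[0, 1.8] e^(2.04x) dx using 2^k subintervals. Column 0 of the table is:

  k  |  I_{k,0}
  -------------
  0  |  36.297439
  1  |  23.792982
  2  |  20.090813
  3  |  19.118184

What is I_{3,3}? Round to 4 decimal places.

I_{1,1} = (4·23.792982 − 36.297439) / 3 = 19.624830
I_{2,1} = 20.090813 + (20.090813 − 23.792982)/3 = 18.856757
I_{3,1} = (4·19.118184 − 20.090813) / 3 = 18.793974
I_{2,2} = (16·18.856757 − 19.624830) / 15 = 18.805552
I_{3,2} = 18.793974 + (18.793974 − 18.856757)/15 = 18.789788
I_{3,3} = 18.789788 + (18.789788 − 18.805552)/63 = 18.789538

18.7895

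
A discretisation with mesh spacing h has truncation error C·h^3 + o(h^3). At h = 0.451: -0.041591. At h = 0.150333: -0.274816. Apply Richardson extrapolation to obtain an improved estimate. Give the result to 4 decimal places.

The leading error scales as h^3; refining by a factor of 3 reduces it by 3^3 = 27.
Extrapolated value = (27·A(h/3) − A(h)) / (27 − 1)
= (27·(-0.274816) − (-0.041591)) / 26
= -7.378441 / 26 = -0.283786

-0.2838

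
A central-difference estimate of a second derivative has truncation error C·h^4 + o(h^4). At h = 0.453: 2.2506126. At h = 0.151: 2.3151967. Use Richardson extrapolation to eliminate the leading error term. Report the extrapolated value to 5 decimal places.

The leading error scales as h^4; refining by a factor of 3 reduces it by 3^4 = 81.
Extrapolated value = (81·A(h/3) − A(h)) / (81 − 1)
= (81·2.3151967 − 2.2506126) / 80
= 185.2803201 / 80 = 2.3160040

2.31600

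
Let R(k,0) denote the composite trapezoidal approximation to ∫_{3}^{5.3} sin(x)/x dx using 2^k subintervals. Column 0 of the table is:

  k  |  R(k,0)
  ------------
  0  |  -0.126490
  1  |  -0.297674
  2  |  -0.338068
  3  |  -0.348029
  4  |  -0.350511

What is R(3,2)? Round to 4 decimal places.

R(2,1) = (4·(-0.338068) − (-0.297674)) / 3 = -0.351533
R(3,1) = -0.348029 + (-0.348029 − (-0.338068))/3 = -0.351349
R(3,2) = -0.351349 + (-0.351349 − (-0.351533))/15 = -0.351337

-0.3513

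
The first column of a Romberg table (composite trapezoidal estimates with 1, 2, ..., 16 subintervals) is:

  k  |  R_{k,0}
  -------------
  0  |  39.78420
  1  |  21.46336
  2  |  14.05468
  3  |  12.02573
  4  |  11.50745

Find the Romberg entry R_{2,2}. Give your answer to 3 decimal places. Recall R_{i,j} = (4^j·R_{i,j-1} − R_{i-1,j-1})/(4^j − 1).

Richardson extrapolation on the trapezoidal column (denominator 4−1=3):
R_{1,1} = (4·21.46336 − 39.78420) / 3 = 15.35641
R_{2,1} = 14.05468 + (14.05468 − 21.46336)/3 = 11.58512
R_{2,2} = 11.58512 + (11.58512 − 15.35641)/15 = 11.33370
(Column j=1 coincides with Simpson's rule on the same nodes.)

11.334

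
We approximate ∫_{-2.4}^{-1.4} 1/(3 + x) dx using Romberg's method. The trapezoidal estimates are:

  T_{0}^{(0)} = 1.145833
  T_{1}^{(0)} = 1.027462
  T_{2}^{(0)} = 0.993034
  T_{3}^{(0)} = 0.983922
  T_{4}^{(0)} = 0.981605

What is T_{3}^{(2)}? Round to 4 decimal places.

0.9808

Richardson extrapolation on the trapezoidal column (denominator 4−1=3):
T_{2}^{(1)} = (4·0.993034 − 1.027462) / 3 = 0.981558
T_{3}^{(1)} = (4·0.983922 − 0.993034) / 3 = 0.980885
T_{3}^{(2)} = (16·0.980885 − 0.981558) / 15 = 0.980840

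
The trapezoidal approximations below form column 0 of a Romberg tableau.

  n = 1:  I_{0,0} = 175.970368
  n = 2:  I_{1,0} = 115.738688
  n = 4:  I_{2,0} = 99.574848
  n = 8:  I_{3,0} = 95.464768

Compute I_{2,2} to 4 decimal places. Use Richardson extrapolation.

94.0886

I_{1,1} = 115.738688 + (115.738688 − 175.970368)/3 = 95.661461
I_{2,1} = (4·99.574848 − 115.738688) / 3 = 94.186901
I_{2,2} = 94.186901 + (94.186901 − 95.661461)/15 = 94.088597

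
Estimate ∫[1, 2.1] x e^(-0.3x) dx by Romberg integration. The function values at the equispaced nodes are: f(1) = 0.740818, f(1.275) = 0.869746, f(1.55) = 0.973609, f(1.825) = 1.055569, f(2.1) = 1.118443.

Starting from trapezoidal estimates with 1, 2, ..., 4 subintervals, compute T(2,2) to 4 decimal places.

T(0,0) (trapezoid, 1 panel, h=1.1000): 1.022594
T(1,0) (trapezoid, 2 panels, h=0.5500): 1.046782
T(2,0) (trapezoid, 4 panels, h=0.2750): 1.052852
T(1,1) = 1.046782 + (1.046782 − 1.022594)/3 = 1.054845
T(2,1) = 1.052852 + (1.052852 − 1.046782)/3 = 1.054875
T(2,2) = 1.054875 + (1.054875 − 1.054845)/15 = 1.054877

1.0549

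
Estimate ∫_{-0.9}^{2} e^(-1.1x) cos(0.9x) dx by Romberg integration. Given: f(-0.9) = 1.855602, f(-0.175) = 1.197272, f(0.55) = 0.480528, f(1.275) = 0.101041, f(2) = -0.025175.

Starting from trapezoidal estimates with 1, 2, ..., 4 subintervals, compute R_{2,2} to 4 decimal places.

1.9374

R_{0,0} (trapezoid, 1 panel, h=2.9000): 2.654119
R_{1,0} (trapezoid, 2 panels, h=1.4500): 2.023825
R_{2,0} (trapezoid, 4 panels, h=0.7250): 1.953190
R_{1,1} = 2.023825 + (2.023825 − 2.654119)/3 = 1.813727
R_{2,1} = 1.953190 + (1.953190 − 2.023825)/3 = 1.929645
R_{2,2} = 1.929645 + (1.929645 − 1.813727)/15 = 1.937373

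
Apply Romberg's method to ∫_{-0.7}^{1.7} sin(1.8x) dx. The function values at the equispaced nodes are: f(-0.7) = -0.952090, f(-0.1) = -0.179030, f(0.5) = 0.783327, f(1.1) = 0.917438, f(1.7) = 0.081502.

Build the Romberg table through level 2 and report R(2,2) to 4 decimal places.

0.7183

R(0,0) (trapezoid, 1 panel, h=2.4000): -1.044706
R(1,0) (trapezoid, 2 panels, h=1.2000): 0.417640
R(2,0) (trapezoid, 4 panels, h=0.6000): 0.651865
R(1,1) = 0.417640 + (0.417640 − (-1.044706))/3 = 0.905089
R(2,1) = 0.651865 + (0.651865 − 0.417640)/3 = 0.729940
R(2,2) = 0.729940 + (0.729940 − 0.905089)/15 = 0.718263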